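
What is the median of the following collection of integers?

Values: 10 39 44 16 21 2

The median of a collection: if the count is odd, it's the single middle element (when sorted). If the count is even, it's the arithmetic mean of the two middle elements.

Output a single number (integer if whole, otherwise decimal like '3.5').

Answer: 18.5

Derivation:
Step 1: insert 10 -> lo=[10] (size 1, max 10) hi=[] (size 0) -> median=10
Step 2: insert 39 -> lo=[10] (size 1, max 10) hi=[39] (size 1, min 39) -> median=24.5
Step 3: insert 44 -> lo=[10, 39] (size 2, max 39) hi=[44] (size 1, min 44) -> median=39
Step 4: insert 16 -> lo=[10, 16] (size 2, max 16) hi=[39, 44] (size 2, min 39) -> median=27.5
Step 5: insert 21 -> lo=[10, 16, 21] (size 3, max 21) hi=[39, 44] (size 2, min 39) -> median=21
Step 6: insert 2 -> lo=[2, 10, 16] (size 3, max 16) hi=[21, 39, 44] (size 3, min 21) -> median=18.5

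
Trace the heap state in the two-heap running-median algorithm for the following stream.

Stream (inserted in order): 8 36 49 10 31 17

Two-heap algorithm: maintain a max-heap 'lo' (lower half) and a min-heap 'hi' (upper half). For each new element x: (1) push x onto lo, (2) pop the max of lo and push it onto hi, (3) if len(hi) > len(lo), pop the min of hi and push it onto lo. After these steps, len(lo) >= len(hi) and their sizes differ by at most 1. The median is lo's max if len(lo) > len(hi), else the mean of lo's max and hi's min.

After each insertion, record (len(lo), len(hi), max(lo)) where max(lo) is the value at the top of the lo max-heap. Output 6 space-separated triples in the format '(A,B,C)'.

Answer: (1,0,8) (1,1,8) (2,1,36) (2,2,10) (3,2,31) (3,3,17)

Derivation:
Step 1: insert 8 -> lo=[8] hi=[] -> (len(lo)=1, len(hi)=0, max(lo)=8)
Step 2: insert 36 -> lo=[8] hi=[36] -> (len(lo)=1, len(hi)=1, max(lo)=8)
Step 3: insert 49 -> lo=[8, 36] hi=[49] -> (len(lo)=2, len(hi)=1, max(lo)=36)
Step 4: insert 10 -> lo=[8, 10] hi=[36, 49] -> (len(lo)=2, len(hi)=2, max(lo)=10)
Step 5: insert 31 -> lo=[8, 10, 31] hi=[36, 49] -> (len(lo)=3, len(hi)=2, max(lo)=31)
Step 6: insert 17 -> lo=[8, 10, 17] hi=[31, 36, 49] -> (len(lo)=3, len(hi)=3, max(lo)=17)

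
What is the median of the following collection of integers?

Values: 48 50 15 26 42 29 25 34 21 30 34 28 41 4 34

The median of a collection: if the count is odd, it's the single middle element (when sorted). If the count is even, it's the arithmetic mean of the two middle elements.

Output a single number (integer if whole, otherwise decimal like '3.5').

Step 1: insert 48 -> lo=[48] (size 1, max 48) hi=[] (size 0) -> median=48
Step 2: insert 50 -> lo=[48] (size 1, max 48) hi=[50] (size 1, min 50) -> median=49
Step 3: insert 15 -> lo=[15, 48] (size 2, max 48) hi=[50] (size 1, min 50) -> median=48
Step 4: insert 26 -> lo=[15, 26] (size 2, max 26) hi=[48, 50] (size 2, min 48) -> median=37
Step 5: insert 42 -> lo=[15, 26, 42] (size 3, max 42) hi=[48, 50] (size 2, min 48) -> median=42
Step 6: insert 29 -> lo=[15, 26, 29] (size 3, max 29) hi=[42, 48, 50] (size 3, min 42) -> median=35.5
Step 7: insert 25 -> lo=[15, 25, 26, 29] (size 4, max 29) hi=[42, 48, 50] (size 3, min 42) -> median=29
Step 8: insert 34 -> lo=[15, 25, 26, 29] (size 4, max 29) hi=[34, 42, 48, 50] (size 4, min 34) -> median=31.5
Step 9: insert 21 -> lo=[15, 21, 25, 26, 29] (size 5, max 29) hi=[34, 42, 48, 50] (size 4, min 34) -> median=29
Step 10: insert 30 -> lo=[15, 21, 25, 26, 29] (size 5, max 29) hi=[30, 34, 42, 48, 50] (size 5, min 30) -> median=29.5
Step 11: insert 34 -> lo=[15, 21, 25, 26, 29, 30] (size 6, max 30) hi=[34, 34, 42, 48, 50] (size 5, min 34) -> median=30
Step 12: insert 28 -> lo=[15, 21, 25, 26, 28, 29] (size 6, max 29) hi=[30, 34, 34, 42, 48, 50] (size 6, min 30) -> median=29.5
Step 13: insert 41 -> lo=[15, 21, 25, 26, 28, 29, 30] (size 7, max 30) hi=[34, 34, 41, 42, 48, 50] (size 6, min 34) -> median=30
Step 14: insert 4 -> lo=[4, 15, 21, 25, 26, 28, 29] (size 7, max 29) hi=[30, 34, 34, 41, 42, 48, 50] (size 7, min 30) -> median=29.5
Step 15: insert 34 -> lo=[4, 15, 21, 25, 26, 28, 29, 30] (size 8, max 30) hi=[34, 34, 34, 41, 42, 48, 50] (size 7, min 34) -> median=30

Answer: 30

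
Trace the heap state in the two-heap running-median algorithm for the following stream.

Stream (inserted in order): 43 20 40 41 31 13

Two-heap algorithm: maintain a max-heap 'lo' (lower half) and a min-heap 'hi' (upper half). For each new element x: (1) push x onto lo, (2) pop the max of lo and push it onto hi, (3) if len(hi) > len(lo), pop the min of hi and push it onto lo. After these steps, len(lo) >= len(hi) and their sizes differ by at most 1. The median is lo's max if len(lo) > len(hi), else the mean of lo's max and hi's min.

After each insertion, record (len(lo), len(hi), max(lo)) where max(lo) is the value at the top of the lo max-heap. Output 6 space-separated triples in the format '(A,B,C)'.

Answer: (1,0,43) (1,1,20) (2,1,40) (2,2,40) (3,2,40) (3,3,31)

Derivation:
Step 1: insert 43 -> lo=[43] hi=[] -> (len(lo)=1, len(hi)=0, max(lo)=43)
Step 2: insert 20 -> lo=[20] hi=[43] -> (len(lo)=1, len(hi)=1, max(lo)=20)
Step 3: insert 40 -> lo=[20, 40] hi=[43] -> (len(lo)=2, len(hi)=1, max(lo)=40)
Step 4: insert 41 -> lo=[20, 40] hi=[41, 43] -> (len(lo)=2, len(hi)=2, max(lo)=40)
Step 5: insert 31 -> lo=[20, 31, 40] hi=[41, 43] -> (len(lo)=3, len(hi)=2, max(lo)=40)
Step 6: insert 13 -> lo=[13, 20, 31] hi=[40, 41, 43] -> (len(lo)=3, len(hi)=3, max(lo)=31)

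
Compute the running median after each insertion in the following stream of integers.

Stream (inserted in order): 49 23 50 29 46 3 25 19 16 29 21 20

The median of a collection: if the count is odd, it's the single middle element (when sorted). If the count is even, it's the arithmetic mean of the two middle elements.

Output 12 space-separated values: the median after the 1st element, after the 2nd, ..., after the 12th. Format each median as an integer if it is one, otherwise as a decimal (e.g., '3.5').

Step 1: insert 49 -> lo=[49] (size 1, max 49) hi=[] (size 0) -> median=49
Step 2: insert 23 -> lo=[23] (size 1, max 23) hi=[49] (size 1, min 49) -> median=36
Step 3: insert 50 -> lo=[23, 49] (size 2, max 49) hi=[50] (size 1, min 50) -> median=49
Step 4: insert 29 -> lo=[23, 29] (size 2, max 29) hi=[49, 50] (size 2, min 49) -> median=39
Step 5: insert 46 -> lo=[23, 29, 46] (size 3, max 46) hi=[49, 50] (size 2, min 49) -> median=46
Step 6: insert 3 -> lo=[3, 23, 29] (size 3, max 29) hi=[46, 49, 50] (size 3, min 46) -> median=37.5
Step 7: insert 25 -> lo=[3, 23, 25, 29] (size 4, max 29) hi=[46, 49, 50] (size 3, min 46) -> median=29
Step 8: insert 19 -> lo=[3, 19, 23, 25] (size 4, max 25) hi=[29, 46, 49, 50] (size 4, min 29) -> median=27
Step 9: insert 16 -> lo=[3, 16, 19, 23, 25] (size 5, max 25) hi=[29, 46, 49, 50] (size 4, min 29) -> median=25
Step 10: insert 29 -> lo=[3, 16, 19, 23, 25] (size 5, max 25) hi=[29, 29, 46, 49, 50] (size 5, min 29) -> median=27
Step 11: insert 21 -> lo=[3, 16, 19, 21, 23, 25] (size 6, max 25) hi=[29, 29, 46, 49, 50] (size 5, min 29) -> median=25
Step 12: insert 20 -> lo=[3, 16, 19, 20, 21, 23] (size 6, max 23) hi=[25, 29, 29, 46, 49, 50] (size 6, min 25) -> median=24

Answer: 49 36 49 39 46 37.5 29 27 25 27 25 24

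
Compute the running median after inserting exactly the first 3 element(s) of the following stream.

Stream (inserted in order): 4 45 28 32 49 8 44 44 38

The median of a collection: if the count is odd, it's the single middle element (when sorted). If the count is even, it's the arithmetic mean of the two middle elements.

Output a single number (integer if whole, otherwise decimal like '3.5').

Answer: 28

Derivation:
Step 1: insert 4 -> lo=[4] (size 1, max 4) hi=[] (size 0) -> median=4
Step 2: insert 45 -> lo=[4] (size 1, max 4) hi=[45] (size 1, min 45) -> median=24.5
Step 3: insert 28 -> lo=[4, 28] (size 2, max 28) hi=[45] (size 1, min 45) -> median=28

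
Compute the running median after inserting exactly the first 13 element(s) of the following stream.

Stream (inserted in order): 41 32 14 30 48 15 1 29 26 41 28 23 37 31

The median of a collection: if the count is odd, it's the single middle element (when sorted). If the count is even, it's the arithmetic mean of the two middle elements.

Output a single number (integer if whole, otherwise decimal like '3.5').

Step 1: insert 41 -> lo=[41] (size 1, max 41) hi=[] (size 0) -> median=41
Step 2: insert 32 -> lo=[32] (size 1, max 32) hi=[41] (size 1, min 41) -> median=36.5
Step 3: insert 14 -> lo=[14, 32] (size 2, max 32) hi=[41] (size 1, min 41) -> median=32
Step 4: insert 30 -> lo=[14, 30] (size 2, max 30) hi=[32, 41] (size 2, min 32) -> median=31
Step 5: insert 48 -> lo=[14, 30, 32] (size 3, max 32) hi=[41, 48] (size 2, min 41) -> median=32
Step 6: insert 15 -> lo=[14, 15, 30] (size 3, max 30) hi=[32, 41, 48] (size 3, min 32) -> median=31
Step 7: insert 1 -> lo=[1, 14, 15, 30] (size 4, max 30) hi=[32, 41, 48] (size 3, min 32) -> median=30
Step 8: insert 29 -> lo=[1, 14, 15, 29] (size 4, max 29) hi=[30, 32, 41, 48] (size 4, min 30) -> median=29.5
Step 9: insert 26 -> lo=[1, 14, 15, 26, 29] (size 5, max 29) hi=[30, 32, 41, 48] (size 4, min 30) -> median=29
Step 10: insert 41 -> lo=[1, 14, 15, 26, 29] (size 5, max 29) hi=[30, 32, 41, 41, 48] (size 5, min 30) -> median=29.5
Step 11: insert 28 -> lo=[1, 14, 15, 26, 28, 29] (size 6, max 29) hi=[30, 32, 41, 41, 48] (size 5, min 30) -> median=29
Step 12: insert 23 -> lo=[1, 14, 15, 23, 26, 28] (size 6, max 28) hi=[29, 30, 32, 41, 41, 48] (size 6, min 29) -> median=28.5
Step 13: insert 37 -> lo=[1, 14, 15, 23, 26, 28, 29] (size 7, max 29) hi=[30, 32, 37, 41, 41, 48] (size 6, min 30) -> median=29

Answer: 29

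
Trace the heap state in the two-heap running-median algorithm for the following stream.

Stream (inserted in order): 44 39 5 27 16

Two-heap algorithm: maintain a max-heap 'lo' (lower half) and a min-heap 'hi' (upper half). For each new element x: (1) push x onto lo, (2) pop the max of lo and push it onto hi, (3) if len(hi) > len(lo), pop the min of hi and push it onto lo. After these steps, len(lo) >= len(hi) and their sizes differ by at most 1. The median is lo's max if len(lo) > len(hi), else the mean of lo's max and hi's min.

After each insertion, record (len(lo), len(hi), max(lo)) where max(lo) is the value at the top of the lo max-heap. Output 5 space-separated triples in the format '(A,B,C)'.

Step 1: insert 44 -> lo=[44] hi=[] -> (len(lo)=1, len(hi)=0, max(lo)=44)
Step 2: insert 39 -> lo=[39] hi=[44] -> (len(lo)=1, len(hi)=1, max(lo)=39)
Step 3: insert 5 -> lo=[5, 39] hi=[44] -> (len(lo)=2, len(hi)=1, max(lo)=39)
Step 4: insert 27 -> lo=[5, 27] hi=[39, 44] -> (len(lo)=2, len(hi)=2, max(lo)=27)
Step 5: insert 16 -> lo=[5, 16, 27] hi=[39, 44] -> (len(lo)=3, len(hi)=2, max(lo)=27)

Answer: (1,0,44) (1,1,39) (2,1,39) (2,2,27) (3,2,27)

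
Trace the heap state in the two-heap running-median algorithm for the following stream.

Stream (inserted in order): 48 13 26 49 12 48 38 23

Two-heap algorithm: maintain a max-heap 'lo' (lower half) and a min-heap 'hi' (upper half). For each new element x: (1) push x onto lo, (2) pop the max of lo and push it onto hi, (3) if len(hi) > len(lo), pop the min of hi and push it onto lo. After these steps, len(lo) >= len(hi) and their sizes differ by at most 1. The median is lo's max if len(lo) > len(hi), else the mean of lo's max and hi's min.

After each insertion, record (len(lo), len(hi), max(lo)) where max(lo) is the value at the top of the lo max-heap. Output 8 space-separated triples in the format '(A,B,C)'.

Answer: (1,0,48) (1,1,13) (2,1,26) (2,2,26) (3,2,26) (3,3,26) (4,3,38) (4,4,26)

Derivation:
Step 1: insert 48 -> lo=[48] hi=[] -> (len(lo)=1, len(hi)=0, max(lo)=48)
Step 2: insert 13 -> lo=[13] hi=[48] -> (len(lo)=1, len(hi)=1, max(lo)=13)
Step 3: insert 26 -> lo=[13, 26] hi=[48] -> (len(lo)=2, len(hi)=1, max(lo)=26)
Step 4: insert 49 -> lo=[13, 26] hi=[48, 49] -> (len(lo)=2, len(hi)=2, max(lo)=26)
Step 5: insert 12 -> lo=[12, 13, 26] hi=[48, 49] -> (len(lo)=3, len(hi)=2, max(lo)=26)
Step 6: insert 48 -> lo=[12, 13, 26] hi=[48, 48, 49] -> (len(lo)=3, len(hi)=3, max(lo)=26)
Step 7: insert 38 -> lo=[12, 13, 26, 38] hi=[48, 48, 49] -> (len(lo)=4, len(hi)=3, max(lo)=38)
Step 8: insert 23 -> lo=[12, 13, 23, 26] hi=[38, 48, 48, 49] -> (len(lo)=4, len(hi)=4, max(lo)=26)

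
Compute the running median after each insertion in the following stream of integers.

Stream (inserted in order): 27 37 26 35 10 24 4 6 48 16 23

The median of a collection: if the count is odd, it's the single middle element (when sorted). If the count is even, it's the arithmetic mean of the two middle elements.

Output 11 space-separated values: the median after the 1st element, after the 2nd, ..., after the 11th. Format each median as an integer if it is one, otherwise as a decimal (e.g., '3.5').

Answer: 27 32 27 31 27 26.5 26 25 26 25 24

Derivation:
Step 1: insert 27 -> lo=[27] (size 1, max 27) hi=[] (size 0) -> median=27
Step 2: insert 37 -> lo=[27] (size 1, max 27) hi=[37] (size 1, min 37) -> median=32
Step 3: insert 26 -> lo=[26, 27] (size 2, max 27) hi=[37] (size 1, min 37) -> median=27
Step 4: insert 35 -> lo=[26, 27] (size 2, max 27) hi=[35, 37] (size 2, min 35) -> median=31
Step 5: insert 10 -> lo=[10, 26, 27] (size 3, max 27) hi=[35, 37] (size 2, min 35) -> median=27
Step 6: insert 24 -> lo=[10, 24, 26] (size 3, max 26) hi=[27, 35, 37] (size 3, min 27) -> median=26.5
Step 7: insert 4 -> lo=[4, 10, 24, 26] (size 4, max 26) hi=[27, 35, 37] (size 3, min 27) -> median=26
Step 8: insert 6 -> lo=[4, 6, 10, 24] (size 4, max 24) hi=[26, 27, 35, 37] (size 4, min 26) -> median=25
Step 9: insert 48 -> lo=[4, 6, 10, 24, 26] (size 5, max 26) hi=[27, 35, 37, 48] (size 4, min 27) -> median=26
Step 10: insert 16 -> lo=[4, 6, 10, 16, 24] (size 5, max 24) hi=[26, 27, 35, 37, 48] (size 5, min 26) -> median=25
Step 11: insert 23 -> lo=[4, 6, 10, 16, 23, 24] (size 6, max 24) hi=[26, 27, 35, 37, 48] (size 5, min 26) -> median=24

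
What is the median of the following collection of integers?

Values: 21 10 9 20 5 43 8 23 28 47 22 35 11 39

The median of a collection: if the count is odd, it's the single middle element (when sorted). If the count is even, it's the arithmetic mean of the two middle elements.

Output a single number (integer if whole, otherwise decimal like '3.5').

Answer: 21.5

Derivation:
Step 1: insert 21 -> lo=[21] (size 1, max 21) hi=[] (size 0) -> median=21
Step 2: insert 10 -> lo=[10] (size 1, max 10) hi=[21] (size 1, min 21) -> median=15.5
Step 3: insert 9 -> lo=[9, 10] (size 2, max 10) hi=[21] (size 1, min 21) -> median=10
Step 4: insert 20 -> lo=[9, 10] (size 2, max 10) hi=[20, 21] (size 2, min 20) -> median=15
Step 5: insert 5 -> lo=[5, 9, 10] (size 3, max 10) hi=[20, 21] (size 2, min 20) -> median=10
Step 6: insert 43 -> lo=[5, 9, 10] (size 3, max 10) hi=[20, 21, 43] (size 3, min 20) -> median=15
Step 7: insert 8 -> lo=[5, 8, 9, 10] (size 4, max 10) hi=[20, 21, 43] (size 3, min 20) -> median=10
Step 8: insert 23 -> lo=[5, 8, 9, 10] (size 4, max 10) hi=[20, 21, 23, 43] (size 4, min 20) -> median=15
Step 9: insert 28 -> lo=[5, 8, 9, 10, 20] (size 5, max 20) hi=[21, 23, 28, 43] (size 4, min 21) -> median=20
Step 10: insert 47 -> lo=[5, 8, 9, 10, 20] (size 5, max 20) hi=[21, 23, 28, 43, 47] (size 5, min 21) -> median=20.5
Step 11: insert 22 -> lo=[5, 8, 9, 10, 20, 21] (size 6, max 21) hi=[22, 23, 28, 43, 47] (size 5, min 22) -> median=21
Step 12: insert 35 -> lo=[5, 8, 9, 10, 20, 21] (size 6, max 21) hi=[22, 23, 28, 35, 43, 47] (size 6, min 22) -> median=21.5
Step 13: insert 11 -> lo=[5, 8, 9, 10, 11, 20, 21] (size 7, max 21) hi=[22, 23, 28, 35, 43, 47] (size 6, min 22) -> median=21
Step 14: insert 39 -> lo=[5, 8, 9, 10, 11, 20, 21] (size 7, max 21) hi=[22, 23, 28, 35, 39, 43, 47] (size 7, min 22) -> median=21.5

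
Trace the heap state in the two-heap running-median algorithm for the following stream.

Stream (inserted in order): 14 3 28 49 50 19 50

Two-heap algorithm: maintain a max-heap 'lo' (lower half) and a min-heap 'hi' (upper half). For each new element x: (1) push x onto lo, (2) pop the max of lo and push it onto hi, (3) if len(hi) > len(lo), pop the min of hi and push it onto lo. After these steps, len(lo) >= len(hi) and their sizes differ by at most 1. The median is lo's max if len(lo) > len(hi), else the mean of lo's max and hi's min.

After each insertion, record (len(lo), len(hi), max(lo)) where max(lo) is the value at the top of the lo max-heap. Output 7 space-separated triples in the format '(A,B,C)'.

Step 1: insert 14 -> lo=[14] hi=[] -> (len(lo)=1, len(hi)=0, max(lo)=14)
Step 2: insert 3 -> lo=[3] hi=[14] -> (len(lo)=1, len(hi)=1, max(lo)=3)
Step 3: insert 28 -> lo=[3, 14] hi=[28] -> (len(lo)=2, len(hi)=1, max(lo)=14)
Step 4: insert 49 -> lo=[3, 14] hi=[28, 49] -> (len(lo)=2, len(hi)=2, max(lo)=14)
Step 5: insert 50 -> lo=[3, 14, 28] hi=[49, 50] -> (len(lo)=3, len(hi)=2, max(lo)=28)
Step 6: insert 19 -> lo=[3, 14, 19] hi=[28, 49, 50] -> (len(lo)=3, len(hi)=3, max(lo)=19)
Step 7: insert 50 -> lo=[3, 14, 19, 28] hi=[49, 50, 50] -> (len(lo)=4, len(hi)=3, max(lo)=28)

Answer: (1,0,14) (1,1,3) (2,1,14) (2,2,14) (3,2,28) (3,3,19) (4,3,28)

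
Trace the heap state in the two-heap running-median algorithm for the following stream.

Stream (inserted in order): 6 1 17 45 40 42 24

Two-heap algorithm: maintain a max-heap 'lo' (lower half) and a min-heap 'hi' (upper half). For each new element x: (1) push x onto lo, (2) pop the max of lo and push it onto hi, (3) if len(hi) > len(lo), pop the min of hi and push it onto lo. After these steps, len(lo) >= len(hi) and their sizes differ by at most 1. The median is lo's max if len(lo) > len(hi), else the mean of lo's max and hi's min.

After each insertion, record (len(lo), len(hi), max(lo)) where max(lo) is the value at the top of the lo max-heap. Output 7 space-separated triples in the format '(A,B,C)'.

Answer: (1,0,6) (1,1,1) (2,1,6) (2,2,6) (3,2,17) (3,3,17) (4,3,24)

Derivation:
Step 1: insert 6 -> lo=[6] hi=[] -> (len(lo)=1, len(hi)=0, max(lo)=6)
Step 2: insert 1 -> lo=[1] hi=[6] -> (len(lo)=1, len(hi)=1, max(lo)=1)
Step 3: insert 17 -> lo=[1, 6] hi=[17] -> (len(lo)=2, len(hi)=1, max(lo)=6)
Step 4: insert 45 -> lo=[1, 6] hi=[17, 45] -> (len(lo)=2, len(hi)=2, max(lo)=6)
Step 5: insert 40 -> lo=[1, 6, 17] hi=[40, 45] -> (len(lo)=3, len(hi)=2, max(lo)=17)
Step 6: insert 42 -> lo=[1, 6, 17] hi=[40, 42, 45] -> (len(lo)=3, len(hi)=3, max(lo)=17)
Step 7: insert 24 -> lo=[1, 6, 17, 24] hi=[40, 42, 45] -> (len(lo)=4, len(hi)=3, max(lo)=24)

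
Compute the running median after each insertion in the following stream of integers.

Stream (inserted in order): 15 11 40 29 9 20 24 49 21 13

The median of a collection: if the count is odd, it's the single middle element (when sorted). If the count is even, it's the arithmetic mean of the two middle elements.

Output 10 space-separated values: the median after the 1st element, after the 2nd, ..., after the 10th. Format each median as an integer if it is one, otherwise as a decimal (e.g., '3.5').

Step 1: insert 15 -> lo=[15] (size 1, max 15) hi=[] (size 0) -> median=15
Step 2: insert 11 -> lo=[11] (size 1, max 11) hi=[15] (size 1, min 15) -> median=13
Step 3: insert 40 -> lo=[11, 15] (size 2, max 15) hi=[40] (size 1, min 40) -> median=15
Step 4: insert 29 -> lo=[11, 15] (size 2, max 15) hi=[29, 40] (size 2, min 29) -> median=22
Step 5: insert 9 -> lo=[9, 11, 15] (size 3, max 15) hi=[29, 40] (size 2, min 29) -> median=15
Step 6: insert 20 -> lo=[9, 11, 15] (size 3, max 15) hi=[20, 29, 40] (size 3, min 20) -> median=17.5
Step 7: insert 24 -> lo=[9, 11, 15, 20] (size 4, max 20) hi=[24, 29, 40] (size 3, min 24) -> median=20
Step 8: insert 49 -> lo=[9, 11, 15, 20] (size 4, max 20) hi=[24, 29, 40, 49] (size 4, min 24) -> median=22
Step 9: insert 21 -> lo=[9, 11, 15, 20, 21] (size 5, max 21) hi=[24, 29, 40, 49] (size 4, min 24) -> median=21
Step 10: insert 13 -> lo=[9, 11, 13, 15, 20] (size 5, max 20) hi=[21, 24, 29, 40, 49] (size 5, min 21) -> median=20.5

Answer: 15 13 15 22 15 17.5 20 22 21 20.5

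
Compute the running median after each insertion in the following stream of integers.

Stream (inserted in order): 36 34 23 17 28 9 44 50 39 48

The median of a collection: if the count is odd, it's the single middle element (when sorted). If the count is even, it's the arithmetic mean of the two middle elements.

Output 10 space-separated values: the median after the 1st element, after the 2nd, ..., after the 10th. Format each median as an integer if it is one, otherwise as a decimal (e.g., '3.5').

Step 1: insert 36 -> lo=[36] (size 1, max 36) hi=[] (size 0) -> median=36
Step 2: insert 34 -> lo=[34] (size 1, max 34) hi=[36] (size 1, min 36) -> median=35
Step 3: insert 23 -> lo=[23, 34] (size 2, max 34) hi=[36] (size 1, min 36) -> median=34
Step 4: insert 17 -> lo=[17, 23] (size 2, max 23) hi=[34, 36] (size 2, min 34) -> median=28.5
Step 5: insert 28 -> lo=[17, 23, 28] (size 3, max 28) hi=[34, 36] (size 2, min 34) -> median=28
Step 6: insert 9 -> lo=[9, 17, 23] (size 3, max 23) hi=[28, 34, 36] (size 3, min 28) -> median=25.5
Step 7: insert 44 -> lo=[9, 17, 23, 28] (size 4, max 28) hi=[34, 36, 44] (size 3, min 34) -> median=28
Step 8: insert 50 -> lo=[9, 17, 23, 28] (size 4, max 28) hi=[34, 36, 44, 50] (size 4, min 34) -> median=31
Step 9: insert 39 -> lo=[9, 17, 23, 28, 34] (size 5, max 34) hi=[36, 39, 44, 50] (size 4, min 36) -> median=34
Step 10: insert 48 -> lo=[9, 17, 23, 28, 34] (size 5, max 34) hi=[36, 39, 44, 48, 50] (size 5, min 36) -> median=35

Answer: 36 35 34 28.5 28 25.5 28 31 34 35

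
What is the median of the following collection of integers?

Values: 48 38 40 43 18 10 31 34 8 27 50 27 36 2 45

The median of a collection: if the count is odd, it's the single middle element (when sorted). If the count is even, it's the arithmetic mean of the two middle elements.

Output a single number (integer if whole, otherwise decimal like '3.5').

Step 1: insert 48 -> lo=[48] (size 1, max 48) hi=[] (size 0) -> median=48
Step 2: insert 38 -> lo=[38] (size 1, max 38) hi=[48] (size 1, min 48) -> median=43
Step 3: insert 40 -> lo=[38, 40] (size 2, max 40) hi=[48] (size 1, min 48) -> median=40
Step 4: insert 43 -> lo=[38, 40] (size 2, max 40) hi=[43, 48] (size 2, min 43) -> median=41.5
Step 5: insert 18 -> lo=[18, 38, 40] (size 3, max 40) hi=[43, 48] (size 2, min 43) -> median=40
Step 6: insert 10 -> lo=[10, 18, 38] (size 3, max 38) hi=[40, 43, 48] (size 3, min 40) -> median=39
Step 7: insert 31 -> lo=[10, 18, 31, 38] (size 4, max 38) hi=[40, 43, 48] (size 3, min 40) -> median=38
Step 8: insert 34 -> lo=[10, 18, 31, 34] (size 4, max 34) hi=[38, 40, 43, 48] (size 4, min 38) -> median=36
Step 9: insert 8 -> lo=[8, 10, 18, 31, 34] (size 5, max 34) hi=[38, 40, 43, 48] (size 4, min 38) -> median=34
Step 10: insert 27 -> lo=[8, 10, 18, 27, 31] (size 5, max 31) hi=[34, 38, 40, 43, 48] (size 5, min 34) -> median=32.5
Step 11: insert 50 -> lo=[8, 10, 18, 27, 31, 34] (size 6, max 34) hi=[38, 40, 43, 48, 50] (size 5, min 38) -> median=34
Step 12: insert 27 -> lo=[8, 10, 18, 27, 27, 31] (size 6, max 31) hi=[34, 38, 40, 43, 48, 50] (size 6, min 34) -> median=32.5
Step 13: insert 36 -> lo=[8, 10, 18, 27, 27, 31, 34] (size 7, max 34) hi=[36, 38, 40, 43, 48, 50] (size 6, min 36) -> median=34
Step 14: insert 2 -> lo=[2, 8, 10, 18, 27, 27, 31] (size 7, max 31) hi=[34, 36, 38, 40, 43, 48, 50] (size 7, min 34) -> median=32.5
Step 15: insert 45 -> lo=[2, 8, 10, 18, 27, 27, 31, 34] (size 8, max 34) hi=[36, 38, 40, 43, 45, 48, 50] (size 7, min 36) -> median=34

Answer: 34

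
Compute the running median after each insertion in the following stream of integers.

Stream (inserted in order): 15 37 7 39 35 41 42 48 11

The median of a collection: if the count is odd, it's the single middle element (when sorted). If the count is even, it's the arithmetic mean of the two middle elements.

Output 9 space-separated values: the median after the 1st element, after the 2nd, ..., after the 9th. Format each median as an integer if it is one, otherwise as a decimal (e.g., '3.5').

Step 1: insert 15 -> lo=[15] (size 1, max 15) hi=[] (size 0) -> median=15
Step 2: insert 37 -> lo=[15] (size 1, max 15) hi=[37] (size 1, min 37) -> median=26
Step 3: insert 7 -> lo=[7, 15] (size 2, max 15) hi=[37] (size 1, min 37) -> median=15
Step 4: insert 39 -> lo=[7, 15] (size 2, max 15) hi=[37, 39] (size 2, min 37) -> median=26
Step 5: insert 35 -> lo=[7, 15, 35] (size 3, max 35) hi=[37, 39] (size 2, min 37) -> median=35
Step 6: insert 41 -> lo=[7, 15, 35] (size 3, max 35) hi=[37, 39, 41] (size 3, min 37) -> median=36
Step 7: insert 42 -> lo=[7, 15, 35, 37] (size 4, max 37) hi=[39, 41, 42] (size 3, min 39) -> median=37
Step 8: insert 48 -> lo=[7, 15, 35, 37] (size 4, max 37) hi=[39, 41, 42, 48] (size 4, min 39) -> median=38
Step 9: insert 11 -> lo=[7, 11, 15, 35, 37] (size 5, max 37) hi=[39, 41, 42, 48] (size 4, min 39) -> median=37

Answer: 15 26 15 26 35 36 37 38 37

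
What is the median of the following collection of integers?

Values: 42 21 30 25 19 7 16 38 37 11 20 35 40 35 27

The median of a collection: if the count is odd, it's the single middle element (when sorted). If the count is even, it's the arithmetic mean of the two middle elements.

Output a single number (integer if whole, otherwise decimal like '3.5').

Answer: 27

Derivation:
Step 1: insert 42 -> lo=[42] (size 1, max 42) hi=[] (size 0) -> median=42
Step 2: insert 21 -> lo=[21] (size 1, max 21) hi=[42] (size 1, min 42) -> median=31.5
Step 3: insert 30 -> lo=[21, 30] (size 2, max 30) hi=[42] (size 1, min 42) -> median=30
Step 4: insert 25 -> lo=[21, 25] (size 2, max 25) hi=[30, 42] (size 2, min 30) -> median=27.5
Step 5: insert 19 -> lo=[19, 21, 25] (size 3, max 25) hi=[30, 42] (size 2, min 30) -> median=25
Step 6: insert 7 -> lo=[7, 19, 21] (size 3, max 21) hi=[25, 30, 42] (size 3, min 25) -> median=23
Step 7: insert 16 -> lo=[7, 16, 19, 21] (size 4, max 21) hi=[25, 30, 42] (size 3, min 25) -> median=21
Step 8: insert 38 -> lo=[7, 16, 19, 21] (size 4, max 21) hi=[25, 30, 38, 42] (size 4, min 25) -> median=23
Step 9: insert 37 -> lo=[7, 16, 19, 21, 25] (size 5, max 25) hi=[30, 37, 38, 42] (size 4, min 30) -> median=25
Step 10: insert 11 -> lo=[7, 11, 16, 19, 21] (size 5, max 21) hi=[25, 30, 37, 38, 42] (size 5, min 25) -> median=23
Step 11: insert 20 -> lo=[7, 11, 16, 19, 20, 21] (size 6, max 21) hi=[25, 30, 37, 38, 42] (size 5, min 25) -> median=21
Step 12: insert 35 -> lo=[7, 11, 16, 19, 20, 21] (size 6, max 21) hi=[25, 30, 35, 37, 38, 42] (size 6, min 25) -> median=23
Step 13: insert 40 -> lo=[7, 11, 16, 19, 20, 21, 25] (size 7, max 25) hi=[30, 35, 37, 38, 40, 42] (size 6, min 30) -> median=25
Step 14: insert 35 -> lo=[7, 11, 16, 19, 20, 21, 25] (size 7, max 25) hi=[30, 35, 35, 37, 38, 40, 42] (size 7, min 30) -> median=27.5
Step 15: insert 27 -> lo=[7, 11, 16, 19, 20, 21, 25, 27] (size 8, max 27) hi=[30, 35, 35, 37, 38, 40, 42] (size 7, min 30) -> median=27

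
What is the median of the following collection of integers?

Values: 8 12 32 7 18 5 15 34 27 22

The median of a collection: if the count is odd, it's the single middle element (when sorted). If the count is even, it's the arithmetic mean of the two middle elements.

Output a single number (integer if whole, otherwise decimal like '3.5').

Step 1: insert 8 -> lo=[8] (size 1, max 8) hi=[] (size 0) -> median=8
Step 2: insert 12 -> lo=[8] (size 1, max 8) hi=[12] (size 1, min 12) -> median=10
Step 3: insert 32 -> lo=[8, 12] (size 2, max 12) hi=[32] (size 1, min 32) -> median=12
Step 4: insert 7 -> lo=[7, 8] (size 2, max 8) hi=[12, 32] (size 2, min 12) -> median=10
Step 5: insert 18 -> lo=[7, 8, 12] (size 3, max 12) hi=[18, 32] (size 2, min 18) -> median=12
Step 6: insert 5 -> lo=[5, 7, 8] (size 3, max 8) hi=[12, 18, 32] (size 3, min 12) -> median=10
Step 7: insert 15 -> lo=[5, 7, 8, 12] (size 4, max 12) hi=[15, 18, 32] (size 3, min 15) -> median=12
Step 8: insert 34 -> lo=[5, 7, 8, 12] (size 4, max 12) hi=[15, 18, 32, 34] (size 4, min 15) -> median=13.5
Step 9: insert 27 -> lo=[5, 7, 8, 12, 15] (size 5, max 15) hi=[18, 27, 32, 34] (size 4, min 18) -> median=15
Step 10: insert 22 -> lo=[5, 7, 8, 12, 15] (size 5, max 15) hi=[18, 22, 27, 32, 34] (size 5, min 18) -> median=16.5

Answer: 16.5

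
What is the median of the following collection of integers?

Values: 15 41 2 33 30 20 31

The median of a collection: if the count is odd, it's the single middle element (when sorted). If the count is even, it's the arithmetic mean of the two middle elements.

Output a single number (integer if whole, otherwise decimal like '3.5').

Answer: 30

Derivation:
Step 1: insert 15 -> lo=[15] (size 1, max 15) hi=[] (size 0) -> median=15
Step 2: insert 41 -> lo=[15] (size 1, max 15) hi=[41] (size 1, min 41) -> median=28
Step 3: insert 2 -> lo=[2, 15] (size 2, max 15) hi=[41] (size 1, min 41) -> median=15
Step 4: insert 33 -> lo=[2, 15] (size 2, max 15) hi=[33, 41] (size 2, min 33) -> median=24
Step 5: insert 30 -> lo=[2, 15, 30] (size 3, max 30) hi=[33, 41] (size 2, min 33) -> median=30
Step 6: insert 20 -> lo=[2, 15, 20] (size 3, max 20) hi=[30, 33, 41] (size 3, min 30) -> median=25
Step 7: insert 31 -> lo=[2, 15, 20, 30] (size 4, max 30) hi=[31, 33, 41] (size 3, min 31) -> median=30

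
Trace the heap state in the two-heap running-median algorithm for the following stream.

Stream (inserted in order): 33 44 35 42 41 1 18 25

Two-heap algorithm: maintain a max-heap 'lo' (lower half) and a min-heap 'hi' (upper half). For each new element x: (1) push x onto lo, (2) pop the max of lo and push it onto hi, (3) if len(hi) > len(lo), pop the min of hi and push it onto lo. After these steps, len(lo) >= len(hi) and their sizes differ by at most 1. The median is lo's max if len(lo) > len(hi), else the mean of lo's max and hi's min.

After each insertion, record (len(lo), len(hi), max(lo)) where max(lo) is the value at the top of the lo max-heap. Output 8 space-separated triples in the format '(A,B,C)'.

Answer: (1,0,33) (1,1,33) (2,1,35) (2,2,35) (3,2,41) (3,3,35) (4,3,35) (4,4,33)

Derivation:
Step 1: insert 33 -> lo=[33] hi=[] -> (len(lo)=1, len(hi)=0, max(lo)=33)
Step 2: insert 44 -> lo=[33] hi=[44] -> (len(lo)=1, len(hi)=1, max(lo)=33)
Step 3: insert 35 -> lo=[33, 35] hi=[44] -> (len(lo)=2, len(hi)=1, max(lo)=35)
Step 4: insert 42 -> lo=[33, 35] hi=[42, 44] -> (len(lo)=2, len(hi)=2, max(lo)=35)
Step 5: insert 41 -> lo=[33, 35, 41] hi=[42, 44] -> (len(lo)=3, len(hi)=2, max(lo)=41)
Step 6: insert 1 -> lo=[1, 33, 35] hi=[41, 42, 44] -> (len(lo)=3, len(hi)=3, max(lo)=35)
Step 7: insert 18 -> lo=[1, 18, 33, 35] hi=[41, 42, 44] -> (len(lo)=4, len(hi)=3, max(lo)=35)
Step 8: insert 25 -> lo=[1, 18, 25, 33] hi=[35, 41, 42, 44] -> (len(lo)=4, len(hi)=4, max(lo)=33)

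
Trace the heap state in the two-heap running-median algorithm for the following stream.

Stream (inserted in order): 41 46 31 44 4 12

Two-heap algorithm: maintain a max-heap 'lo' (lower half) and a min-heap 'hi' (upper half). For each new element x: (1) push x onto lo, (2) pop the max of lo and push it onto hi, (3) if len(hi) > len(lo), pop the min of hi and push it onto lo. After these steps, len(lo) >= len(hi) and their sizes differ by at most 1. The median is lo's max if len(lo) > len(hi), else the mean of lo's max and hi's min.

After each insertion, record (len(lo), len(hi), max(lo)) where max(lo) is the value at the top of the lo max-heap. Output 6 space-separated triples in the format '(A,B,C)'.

Answer: (1,0,41) (1,1,41) (2,1,41) (2,2,41) (3,2,41) (3,3,31)

Derivation:
Step 1: insert 41 -> lo=[41] hi=[] -> (len(lo)=1, len(hi)=0, max(lo)=41)
Step 2: insert 46 -> lo=[41] hi=[46] -> (len(lo)=1, len(hi)=1, max(lo)=41)
Step 3: insert 31 -> lo=[31, 41] hi=[46] -> (len(lo)=2, len(hi)=1, max(lo)=41)
Step 4: insert 44 -> lo=[31, 41] hi=[44, 46] -> (len(lo)=2, len(hi)=2, max(lo)=41)
Step 5: insert 4 -> lo=[4, 31, 41] hi=[44, 46] -> (len(lo)=3, len(hi)=2, max(lo)=41)
Step 6: insert 12 -> lo=[4, 12, 31] hi=[41, 44, 46] -> (len(lo)=3, len(hi)=3, max(lo)=31)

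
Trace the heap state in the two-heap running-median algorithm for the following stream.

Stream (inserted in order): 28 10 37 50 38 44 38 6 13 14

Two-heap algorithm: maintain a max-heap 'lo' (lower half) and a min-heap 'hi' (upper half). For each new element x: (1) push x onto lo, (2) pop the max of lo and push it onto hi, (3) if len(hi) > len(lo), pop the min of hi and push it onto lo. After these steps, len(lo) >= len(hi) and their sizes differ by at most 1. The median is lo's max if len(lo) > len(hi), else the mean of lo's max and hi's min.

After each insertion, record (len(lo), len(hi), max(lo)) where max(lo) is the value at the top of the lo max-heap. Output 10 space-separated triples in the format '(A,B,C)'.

Answer: (1,0,28) (1,1,10) (2,1,28) (2,2,28) (3,2,37) (3,3,37) (4,3,38) (4,4,37) (5,4,37) (5,5,28)

Derivation:
Step 1: insert 28 -> lo=[28] hi=[] -> (len(lo)=1, len(hi)=0, max(lo)=28)
Step 2: insert 10 -> lo=[10] hi=[28] -> (len(lo)=1, len(hi)=1, max(lo)=10)
Step 3: insert 37 -> lo=[10, 28] hi=[37] -> (len(lo)=2, len(hi)=1, max(lo)=28)
Step 4: insert 50 -> lo=[10, 28] hi=[37, 50] -> (len(lo)=2, len(hi)=2, max(lo)=28)
Step 5: insert 38 -> lo=[10, 28, 37] hi=[38, 50] -> (len(lo)=3, len(hi)=2, max(lo)=37)
Step 6: insert 44 -> lo=[10, 28, 37] hi=[38, 44, 50] -> (len(lo)=3, len(hi)=3, max(lo)=37)
Step 7: insert 38 -> lo=[10, 28, 37, 38] hi=[38, 44, 50] -> (len(lo)=4, len(hi)=3, max(lo)=38)
Step 8: insert 6 -> lo=[6, 10, 28, 37] hi=[38, 38, 44, 50] -> (len(lo)=4, len(hi)=4, max(lo)=37)
Step 9: insert 13 -> lo=[6, 10, 13, 28, 37] hi=[38, 38, 44, 50] -> (len(lo)=5, len(hi)=4, max(lo)=37)
Step 10: insert 14 -> lo=[6, 10, 13, 14, 28] hi=[37, 38, 38, 44, 50] -> (len(lo)=5, len(hi)=5, max(lo)=28)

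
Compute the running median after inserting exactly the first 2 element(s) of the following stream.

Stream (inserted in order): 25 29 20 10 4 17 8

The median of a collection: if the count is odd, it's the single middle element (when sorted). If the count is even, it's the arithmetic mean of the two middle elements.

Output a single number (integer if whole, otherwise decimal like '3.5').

Answer: 27

Derivation:
Step 1: insert 25 -> lo=[25] (size 1, max 25) hi=[] (size 0) -> median=25
Step 2: insert 29 -> lo=[25] (size 1, max 25) hi=[29] (size 1, min 29) -> median=27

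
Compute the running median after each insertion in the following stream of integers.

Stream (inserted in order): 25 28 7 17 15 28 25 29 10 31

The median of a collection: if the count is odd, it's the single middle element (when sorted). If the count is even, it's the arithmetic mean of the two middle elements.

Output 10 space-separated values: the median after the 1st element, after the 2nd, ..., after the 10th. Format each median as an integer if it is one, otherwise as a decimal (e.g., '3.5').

Answer: 25 26.5 25 21 17 21 25 25 25 25

Derivation:
Step 1: insert 25 -> lo=[25] (size 1, max 25) hi=[] (size 0) -> median=25
Step 2: insert 28 -> lo=[25] (size 1, max 25) hi=[28] (size 1, min 28) -> median=26.5
Step 3: insert 7 -> lo=[7, 25] (size 2, max 25) hi=[28] (size 1, min 28) -> median=25
Step 4: insert 17 -> lo=[7, 17] (size 2, max 17) hi=[25, 28] (size 2, min 25) -> median=21
Step 5: insert 15 -> lo=[7, 15, 17] (size 3, max 17) hi=[25, 28] (size 2, min 25) -> median=17
Step 6: insert 28 -> lo=[7, 15, 17] (size 3, max 17) hi=[25, 28, 28] (size 3, min 25) -> median=21
Step 7: insert 25 -> lo=[7, 15, 17, 25] (size 4, max 25) hi=[25, 28, 28] (size 3, min 25) -> median=25
Step 8: insert 29 -> lo=[7, 15, 17, 25] (size 4, max 25) hi=[25, 28, 28, 29] (size 4, min 25) -> median=25
Step 9: insert 10 -> lo=[7, 10, 15, 17, 25] (size 5, max 25) hi=[25, 28, 28, 29] (size 4, min 25) -> median=25
Step 10: insert 31 -> lo=[7, 10, 15, 17, 25] (size 5, max 25) hi=[25, 28, 28, 29, 31] (size 5, min 25) -> median=25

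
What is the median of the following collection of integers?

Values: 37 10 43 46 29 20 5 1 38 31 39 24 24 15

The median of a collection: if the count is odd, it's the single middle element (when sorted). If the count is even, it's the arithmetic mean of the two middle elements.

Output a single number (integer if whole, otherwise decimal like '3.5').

Answer: 26.5

Derivation:
Step 1: insert 37 -> lo=[37] (size 1, max 37) hi=[] (size 0) -> median=37
Step 2: insert 10 -> lo=[10] (size 1, max 10) hi=[37] (size 1, min 37) -> median=23.5
Step 3: insert 43 -> lo=[10, 37] (size 2, max 37) hi=[43] (size 1, min 43) -> median=37
Step 4: insert 46 -> lo=[10, 37] (size 2, max 37) hi=[43, 46] (size 2, min 43) -> median=40
Step 5: insert 29 -> lo=[10, 29, 37] (size 3, max 37) hi=[43, 46] (size 2, min 43) -> median=37
Step 6: insert 20 -> lo=[10, 20, 29] (size 3, max 29) hi=[37, 43, 46] (size 3, min 37) -> median=33
Step 7: insert 5 -> lo=[5, 10, 20, 29] (size 4, max 29) hi=[37, 43, 46] (size 3, min 37) -> median=29
Step 8: insert 1 -> lo=[1, 5, 10, 20] (size 4, max 20) hi=[29, 37, 43, 46] (size 4, min 29) -> median=24.5
Step 9: insert 38 -> lo=[1, 5, 10, 20, 29] (size 5, max 29) hi=[37, 38, 43, 46] (size 4, min 37) -> median=29
Step 10: insert 31 -> lo=[1, 5, 10, 20, 29] (size 5, max 29) hi=[31, 37, 38, 43, 46] (size 5, min 31) -> median=30
Step 11: insert 39 -> lo=[1, 5, 10, 20, 29, 31] (size 6, max 31) hi=[37, 38, 39, 43, 46] (size 5, min 37) -> median=31
Step 12: insert 24 -> lo=[1, 5, 10, 20, 24, 29] (size 6, max 29) hi=[31, 37, 38, 39, 43, 46] (size 6, min 31) -> median=30
Step 13: insert 24 -> lo=[1, 5, 10, 20, 24, 24, 29] (size 7, max 29) hi=[31, 37, 38, 39, 43, 46] (size 6, min 31) -> median=29
Step 14: insert 15 -> lo=[1, 5, 10, 15, 20, 24, 24] (size 7, max 24) hi=[29, 31, 37, 38, 39, 43, 46] (size 7, min 29) -> median=26.5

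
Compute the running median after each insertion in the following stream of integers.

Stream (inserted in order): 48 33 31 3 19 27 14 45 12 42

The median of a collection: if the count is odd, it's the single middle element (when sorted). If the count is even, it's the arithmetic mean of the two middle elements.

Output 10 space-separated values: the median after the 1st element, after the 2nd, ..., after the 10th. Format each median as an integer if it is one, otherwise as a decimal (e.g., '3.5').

Step 1: insert 48 -> lo=[48] (size 1, max 48) hi=[] (size 0) -> median=48
Step 2: insert 33 -> lo=[33] (size 1, max 33) hi=[48] (size 1, min 48) -> median=40.5
Step 3: insert 31 -> lo=[31, 33] (size 2, max 33) hi=[48] (size 1, min 48) -> median=33
Step 4: insert 3 -> lo=[3, 31] (size 2, max 31) hi=[33, 48] (size 2, min 33) -> median=32
Step 5: insert 19 -> lo=[3, 19, 31] (size 3, max 31) hi=[33, 48] (size 2, min 33) -> median=31
Step 6: insert 27 -> lo=[3, 19, 27] (size 3, max 27) hi=[31, 33, 48] (size 3, min 31) -> median=29
Step 7: insert 14 -> lo=[3, 14, 19, 27] (size 4, max 27) hi=[31, 33, 48] (size 3, min 31) -> median=27
Step 8: insert 45 -> lo=[3, 14, 19, 27] (size 4, max 27) hi=[31, 33, 45, 48] (size 4, min 31) -> median=29
Step 9: insert 12 -> lo=[3, 12, 14, 19, 27] (size 5, max 27) hi=[31, 33, 45, 48] (size 4, min 31) -> median=27
Step 10: insert 42 -> lo=[3, 12, 14, 19, 27] (size 5, max 27) hi=[31, 33, 42, 45, 48] (size 5, min 31) -> median=29

Answer: 48 40.5 33 32 31 29 27 29 27 29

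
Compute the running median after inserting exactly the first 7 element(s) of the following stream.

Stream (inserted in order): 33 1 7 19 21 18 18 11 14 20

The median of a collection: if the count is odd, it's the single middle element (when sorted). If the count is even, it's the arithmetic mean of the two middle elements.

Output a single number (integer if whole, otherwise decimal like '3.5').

Step 1: insert 33 -> lo=[33] (size 1, max 33) hi=[] (size 0) -> median=33
Step 2: insert 1 -> lo=[1] (size 1, max 1) hi=[33] (size 1, min 33) -> median=17
Step 3: insert 7 -> lo=[1, 7] (size 2, max 7) hi=[33] (size 1, min 33) -> median=7
Step 4: insert 19 -> lo=[1, 7] (size 2, max 7) hi=[19, 33] (size 2, min 19) -> median=13
Step 5: insert 21 -> lo=[1, 7, 19] (size 3, max 19) hi=[21, 33] (size 2, min 21) -> median=19
Step 6: insert 18 -> lo=[1, 7, 18] (size 3, max 18) hi=[19, 21, 33] (size 3, min 19) -> median=18.5
Step 7: insert 18 -> lo=[1, 7, 18, 18] (size 4, max 18) hi=[19, 21, 33] (size 3, min 19) -> median=18

Answer: 18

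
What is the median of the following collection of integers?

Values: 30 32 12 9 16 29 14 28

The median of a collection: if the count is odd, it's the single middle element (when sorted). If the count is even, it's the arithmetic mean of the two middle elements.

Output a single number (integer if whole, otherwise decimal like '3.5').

Answer: 22

Derivation:
Step 1: insert 30 -> lo=[30] (size 1, max 30) hi=[] (size 0) -> median=30
Step 2: insert 32 -> lo=[30] (size 1, max 30) hi=[32] (size 1, min 32) -> median=31
Step 3: insert 12 -> lo=[12, 30] (size 2, max 30) hi=[32] (size 1, min 32) -> median=30
Step 4: insert 9 -> lo=[9, 12] (size 2, max 12) hi=[30, 32] (size 2, min 30) -> median=21
Step 5: insert 16 -> lo=[9, 12, 16] (size 3, max 16) hi=[30, 32] (size 2, min 30) -> median=16
Step 6: insert 29 -> lo=[9, 12, 16] (size 3, max 16) hi=[29, 30, 32] (size 3, min 29) -> median=22.5
Step 7: insert 14 -> lo=[9, 12, 14, 16] (size 4, max 16) hi=[29, 30, 32] (size 3, min 29) -> median=16
Step 8: insert 28 -> lo=[9, 12, 14, 16] (size 4, max 16) hi=[28, 29, 30, 32] (size 4, min 28) -> median=22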